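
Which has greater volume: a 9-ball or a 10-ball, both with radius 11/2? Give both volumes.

V_9(5.5) ≈ 1.51908e+07. V_10(5.5) ≈ 6.45944e+07. The 10-ball is larger.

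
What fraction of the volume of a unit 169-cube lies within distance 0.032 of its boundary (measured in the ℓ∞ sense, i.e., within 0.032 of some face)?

Shell fraction = 1 - (1-0.064)^169 ≈ 0.999986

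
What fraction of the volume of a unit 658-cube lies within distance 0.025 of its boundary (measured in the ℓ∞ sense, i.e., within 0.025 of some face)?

The inner cube has side 1-2·0.025 = 0.95 and volume (0.95)^658 ≈ 2.199e-15, so the shell holds 1 - 2.199e-15 of the volume.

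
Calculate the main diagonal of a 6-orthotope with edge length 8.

||(8,8,...,8)|| = √(6)·8 ≈ 19.5959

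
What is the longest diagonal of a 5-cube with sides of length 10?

||(10,10,...,10)|| = √(5)·10 ≈ 22.3607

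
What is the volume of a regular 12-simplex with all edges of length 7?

Volume = 7^12 · √(13/2^12) / 12! ≈ 1.62791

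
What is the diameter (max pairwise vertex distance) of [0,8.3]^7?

d = √(8.3² + 8.3² + ... + 8.3²) [7 terms] = √(7·8.3²) = 8.3√7 ≈ 21.9597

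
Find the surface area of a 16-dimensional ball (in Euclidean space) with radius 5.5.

S = n·V_n(r)/r = 16·V_16(5.5)/5.5 (volume-to-surface relation), giving 4177248169415651·π^8/82575360 ≈ 4.79997e+11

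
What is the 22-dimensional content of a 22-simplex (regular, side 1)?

Volume = 1^22 · √(23/2^22) / 22! ≈ 2.08337e-24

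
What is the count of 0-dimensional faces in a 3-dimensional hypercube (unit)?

Choose 0 of 3 axes to span the face (C(3,0) = 1 way), then fix each of the remaining 3 coordinates at one of its two extreme values (2^3 = 8 ways): 1·8 = 8.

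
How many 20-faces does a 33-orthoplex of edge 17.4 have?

Each 20-face is the convex hull of 21 vertices, one chosen as ±e_i from each of 21 distinct axes: 2^21·C(33,21) = 744105852272640.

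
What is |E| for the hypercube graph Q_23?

An n-cube has n·2^(n-1) edges. With n = 23: 23·4194304 = 96468992.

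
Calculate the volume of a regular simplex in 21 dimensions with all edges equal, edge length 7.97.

V_21 = √(22) · 7.97^21 / (21! · 2^(21/2)) ≈ 0.000540353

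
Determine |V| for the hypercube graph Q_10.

Each vertex is a binary string of length 10, so there are 2^10 = 1024.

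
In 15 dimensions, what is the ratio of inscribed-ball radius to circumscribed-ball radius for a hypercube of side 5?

r_in = 5/2 (half the side); r_out = 5√15/2 (half the diagonal). Ratio = 1/√15 ≈ 0.258199.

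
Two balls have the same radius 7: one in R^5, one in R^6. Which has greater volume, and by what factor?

V_5(7) ≈ 88468.5, V_6(7) ≈ 607976. The 6-ball is larger by a factor of 6.872.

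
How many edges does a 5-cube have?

The 5-cube has n·2^(n-1) = 5·2^4 = 5·16 = 80 edges.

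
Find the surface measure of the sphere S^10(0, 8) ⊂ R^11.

The surface area of an n-ball is 2π^(n/2) r^(n-1) / Γ(n/2). For n=11, r=8: 68719476736·π^5/945 ≈ 2.22535e+10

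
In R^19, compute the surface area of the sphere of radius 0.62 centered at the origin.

|∂B_19(0.62)| ≈ 0.000162327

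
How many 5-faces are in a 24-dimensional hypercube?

An n-cube has C(n,k)·2^(n-k) k-faces. Here C(24,5)·2^19 = 42504·524288 = 22284337152.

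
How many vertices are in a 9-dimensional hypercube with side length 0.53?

Choose 0 of 9 axes to span the face (C(9,0) = 1 way), then fix each of the remaining 9 coordinates at one of its two extreme values (2^9 = 512 ways): 1·512 = 512.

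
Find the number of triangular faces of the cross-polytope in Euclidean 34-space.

Number of 2-faces = 2^(2+1) · C(34,2+1) = 8 · 5984 = 47872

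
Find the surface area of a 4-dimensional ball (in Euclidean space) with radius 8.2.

S = n·V_n(r)/r = 4·V_4(8.2)/8.2 (volume-to-surface relation), giving 10883.6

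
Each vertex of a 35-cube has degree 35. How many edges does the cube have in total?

An n-cube has n·2^(n-1) edges. With n = 35: 35·17179869184 = 601295421440.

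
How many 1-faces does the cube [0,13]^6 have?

The 6-cube has n·2^(n-1) = 6·2^5 = 6·32 = 192 edges.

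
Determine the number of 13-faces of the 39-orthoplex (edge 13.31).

f_13(39-orthoplex) = 2^14 · (39 choose 14) = 247144520024064.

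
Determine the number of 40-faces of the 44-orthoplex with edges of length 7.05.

Each 40-face is the convex hull of 41 vertices, one chosen as ±e_i from each of 41 distinct axes: 2^41·C(44,41) = 29123863996530688.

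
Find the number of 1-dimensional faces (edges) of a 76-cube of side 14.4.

Number of 1-faces = C(76,1)·2^(76-1) = 76·37778931862957161709568 = 2871198821584744289927168.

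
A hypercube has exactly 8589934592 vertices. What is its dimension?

The n-cube has 2^n vertices, and 8589934592 = 2^33, so n = 33.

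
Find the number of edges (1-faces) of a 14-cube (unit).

Number of 1-faces = C(14,1) · 2^(14-1) = 14 · 8192 = 114688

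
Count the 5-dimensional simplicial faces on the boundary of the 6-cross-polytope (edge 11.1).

Each 5-face is the convex hull of 6 vertices, one chosen as ±e_i from each of 6 distinct axes: 2^6·C(6,6) = 64.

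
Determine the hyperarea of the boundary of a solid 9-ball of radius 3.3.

|∂B_9(3.3)| ≈ 417515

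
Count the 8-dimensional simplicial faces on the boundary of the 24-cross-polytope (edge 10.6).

An n-cross-polytope has 2^(k+1)·C(n,k+1) k-faces. Here 2^9·C(24,9) = 512·1307504 = 669442048.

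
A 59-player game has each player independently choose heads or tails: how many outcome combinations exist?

The 59-cube has 2^59 = 576460752303423488 vertices.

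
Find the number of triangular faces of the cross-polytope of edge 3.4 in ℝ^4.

Each 2-face is the convex hull of 3 vertices, one chosen as ±e_i from each of 3 distinct axes: 2^3·C(4,3) = 32.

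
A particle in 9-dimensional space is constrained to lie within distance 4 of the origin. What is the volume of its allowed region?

V_9(4) = π^(9/2) · (4)^9 / Γ(9/2 + 1) = 8388608·π^4/945 ≈ 864684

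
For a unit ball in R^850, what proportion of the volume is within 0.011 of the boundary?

V(inner)/V(outer) = ((1-0.011)/1)^850 ≈ 8.257e-05, so the shell fraction is 0.999917.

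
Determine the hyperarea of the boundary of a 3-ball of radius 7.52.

S = n·V_n(r)/r = 3·V_3(7.52)/7.52 (volume-to-surface relation), giving 4πr² = 4π·(7.52)² ≈ 710.633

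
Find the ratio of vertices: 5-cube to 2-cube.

The 5-cube has 2^5 = 32 vertices. The 2-cube has 2^2 = 4 vertices. Ratio: 32/4 = 8.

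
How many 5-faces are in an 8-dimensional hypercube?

Number of 5-faces = C(8,5) · 2^(8-5) = 56 · 8 = 448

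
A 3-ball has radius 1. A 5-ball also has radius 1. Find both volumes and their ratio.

V_3(1) ≈ 4.18879. V_5(1) ≈ 5.26379. Ratio V_3/V_5 ≈ 0.7958.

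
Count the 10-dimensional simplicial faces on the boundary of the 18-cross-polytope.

Number of 10-faces = 2^(10+1) · C(18,10+1) = 2048 · 31824 = 65175552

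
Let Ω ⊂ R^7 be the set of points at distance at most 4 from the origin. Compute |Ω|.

Volume = π^{7/2}·(4)^7/Γ(9/2) = 262144·π^3/105 ≈ 77410.6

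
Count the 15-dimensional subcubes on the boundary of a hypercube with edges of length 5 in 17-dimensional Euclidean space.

Number of 15-faces = C(17,15) · 2^(17-15) = 136 · 4 = 544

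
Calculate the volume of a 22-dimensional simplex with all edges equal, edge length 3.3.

Volume = 3.3^22 · √(23/2^22) / 22! ≈ 5.32199e-13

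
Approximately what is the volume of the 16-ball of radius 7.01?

V_16(7.01) = π^(16/2) · (7.01)^16 / Γ(16/2 + 1) ≈ 8.00141e+12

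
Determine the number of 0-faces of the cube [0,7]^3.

Choose 0 of 3 axes to span the face (C(3,0) = 1 way), then fix each of the remaining 3 coordinates at one of its two extreme values (2^3 = 8 ways): 1·8 = 8.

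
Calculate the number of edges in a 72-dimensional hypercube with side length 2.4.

Each of the 2^72 = 4722366482869645213696 vertices has degree 72; total edges = 72·2^72/2 = 170005193383307227693056.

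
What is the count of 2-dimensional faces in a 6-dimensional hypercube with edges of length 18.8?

Number of 2-faces = C(6,2) · 2^(6-2) = 15 · 16 = 240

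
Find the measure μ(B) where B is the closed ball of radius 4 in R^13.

V_13(4) = π^(13/2) · (4)^13 / Γ(13/2 + 1) = 8589934592·π^6/135135 ≈ 6.11113e+07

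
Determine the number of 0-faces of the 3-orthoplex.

An n-cross-polytope has 2^(k+1)·C(n,k+1) k-faces. Here 2^1·C(3,1) = 2·3 = 6.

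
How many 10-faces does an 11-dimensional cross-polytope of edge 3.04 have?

f_10(11-orthoplex) = 2^11 · (11 choose 11) = 2048.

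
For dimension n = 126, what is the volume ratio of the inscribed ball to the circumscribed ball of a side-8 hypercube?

V_in/V_out = n^(-n/2) = 126^(-126/2) ≈ 4.74958e-133.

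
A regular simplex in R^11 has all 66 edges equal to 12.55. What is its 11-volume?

V = (12.55^11 / 11!) · √((11+1) / 2^11) ≈ 2332.66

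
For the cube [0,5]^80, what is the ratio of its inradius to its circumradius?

Ratio = (s/2)/(s√80/2) = 80^(-1/2) ≈ 0.111803.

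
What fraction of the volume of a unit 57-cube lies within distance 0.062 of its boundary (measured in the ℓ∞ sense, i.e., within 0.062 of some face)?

Shell fraction = 1 - (1-0.124)^57 ≈ 0.999472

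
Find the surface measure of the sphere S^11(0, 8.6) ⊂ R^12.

S = n·V_n(r)/r = 12·V_12(8.6)/8.6 (volume-to-surface relation), giving 3.04952e+11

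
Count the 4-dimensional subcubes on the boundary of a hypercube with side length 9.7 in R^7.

An n-cube has C(n,k)·2^(n-k) k-faces. Here C(7,4)·2^3 = 35·8 = 280.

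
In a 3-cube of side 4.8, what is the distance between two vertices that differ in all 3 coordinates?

d = √(4.8² + 4.8² + ... + 4.8²) [3 terms] = √(3·4.8²) = 4.8√3 ≈ 8.31384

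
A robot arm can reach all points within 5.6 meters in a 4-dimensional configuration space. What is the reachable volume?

The n-ball volume is π^(n/2)·r^n/Γ(n/2+1). With n=4, r=5.6: V ≈ 4853.13.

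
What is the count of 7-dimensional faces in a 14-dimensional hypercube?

f_7(14-cube) = (14 choose 7) · 2^7 = 439296.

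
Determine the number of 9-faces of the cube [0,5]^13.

Choose 9 of 13 axes to span the face (C(13,9) = 715 ways), then fix each of the remaining 4 coordinates at one of its two extreme values (2^4 = 16 ways): 715·16 = 11440.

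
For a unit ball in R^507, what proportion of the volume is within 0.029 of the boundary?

Shell fraction = 1 - (1-0.029)^507 ≈ 0.9999996688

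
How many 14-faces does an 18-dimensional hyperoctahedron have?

An n-cross-polytope has 2^(k+1)·C(n,k+1) k-faces. Here 2^15·C(18,15) = 32768·816 = 26738688.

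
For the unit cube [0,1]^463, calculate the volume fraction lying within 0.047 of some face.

Shell fraction = 1 - (1-0.094)^463 ≈ 1 - 1.414e-20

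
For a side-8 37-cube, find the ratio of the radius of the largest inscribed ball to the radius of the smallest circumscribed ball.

r_in = 8/2 (half the side); r_out = 8√37/2 (half the diagonal). Ratio = 1/√37 ≈ 0.164399.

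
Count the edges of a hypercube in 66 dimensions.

Each of the 2^66 = 73786976294838206464 vertices has degree 66; total edges = 66·2^66/2 = 2434970217729660813312.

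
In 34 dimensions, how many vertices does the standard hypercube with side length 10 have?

Each vertex is a binary string of length 34, so there are 2^34 = 17179869184.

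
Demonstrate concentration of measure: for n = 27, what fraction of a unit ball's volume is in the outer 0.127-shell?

1 - (1-0.127)^27 ≈ 0.97445 ≈ 97.45%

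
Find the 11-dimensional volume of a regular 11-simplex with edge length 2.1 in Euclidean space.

Volume = 2.1^11 · √(12/2^11) / 11! ≈ 6.71711e-06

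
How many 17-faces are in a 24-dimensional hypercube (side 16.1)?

Number of 17-faces = C(24,17) · 2^(24-17) = 346104 · 128 = 44301312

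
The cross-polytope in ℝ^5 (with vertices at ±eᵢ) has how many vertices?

Number of vertices = 2n = 10.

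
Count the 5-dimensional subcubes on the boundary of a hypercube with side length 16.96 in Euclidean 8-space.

An n-cube has C(n,k)·2^(n-k) k-faces. Here C(8,5)·2^3 = 56·8 = 448.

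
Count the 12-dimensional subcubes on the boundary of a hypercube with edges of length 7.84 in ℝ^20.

f_12(20-cube) = (20 choose 12) · 2^8 = 32248320.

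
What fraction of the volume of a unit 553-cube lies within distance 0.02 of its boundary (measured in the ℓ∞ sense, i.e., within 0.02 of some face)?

Shell fraction = 1 - (1-0.04)^553 ≈ 1 - 1.57e-10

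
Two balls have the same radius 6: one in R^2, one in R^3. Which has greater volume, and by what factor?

V_2(6) ≈ 113.097, V_3(6) ≈ 904.779. The 3-ball is larger by a factor of 8.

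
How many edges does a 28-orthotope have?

Each of the 2^28 = 268435456 vertices has degree 28; total edges = 28·2^28/2 = 3758096384.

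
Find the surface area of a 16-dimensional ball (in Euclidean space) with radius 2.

S = n·V_n(r)/r = 16·V_16(2)/2 (volume-to-surface relation), giving 4096·π^8/315 ≈ 123381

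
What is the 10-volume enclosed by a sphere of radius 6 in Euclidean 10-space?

V_10(6) = π^(10/2) · (6)^10 / Γ(10/2 + 1) = 2519424·π^5/5 ≈ 1.54199e+08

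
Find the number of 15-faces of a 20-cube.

Number of 15-faces = C(20,15) · 2^(20-15) = 15504 · 32 = 496128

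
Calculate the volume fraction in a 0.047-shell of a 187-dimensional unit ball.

V(inner)/V(outer) = ((1-0.047)/1)^187 ≈ 0.0001231, so the shell fraction is 0.999877.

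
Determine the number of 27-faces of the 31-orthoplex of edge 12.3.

An n-cross-polytope has 2^(k+1)·C(n,k+1) k-faces. Here 2^28·C(31,28) = 268435456·4495 = 1206617374720.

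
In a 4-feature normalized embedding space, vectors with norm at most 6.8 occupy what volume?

The n-ball volume is π^(n/2)·r^n/Γ(n/2+1). With n=4, r=6.8: V ≈ 10551.3.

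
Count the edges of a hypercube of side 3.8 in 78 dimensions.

An n-cube has n·2^(n-1) edges. With n = 78: 78·151115727451828646838272 = 11787026741242634453385216.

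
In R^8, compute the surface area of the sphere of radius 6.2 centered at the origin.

S_8(6.2) = 2·π^(8/2)·(6.2)^7 / Γ(8/2) ≈ 1.14346e+07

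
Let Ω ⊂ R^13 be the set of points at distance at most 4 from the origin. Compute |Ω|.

The n-ball volume is π^(n/2)·r^n/Γ(n/2+1). With n=13, r=4: V = 8589934592·π^6/135135 ≈ 6.11113e+07.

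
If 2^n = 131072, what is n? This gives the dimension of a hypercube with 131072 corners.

n = log_2(131072) = 17.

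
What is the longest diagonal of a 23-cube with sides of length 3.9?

Diagonal = √23 · 3.9 ≈ 18.7037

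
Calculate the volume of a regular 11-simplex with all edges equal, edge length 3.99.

V = (3.99^11 / 11!) · √((11+1) / 2^11) ≈ 0.00782477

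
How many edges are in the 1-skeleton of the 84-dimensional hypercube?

Each of the 2^84 = 19342813113834066795298816 vertices has degree 84; total edges = 84·2^84/2 = 812398150781030805402550272.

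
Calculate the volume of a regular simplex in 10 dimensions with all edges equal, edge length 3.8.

V_10 = √(11) · 3.8^10 / (10! · 2^(10/2)) ≈ 0.0179316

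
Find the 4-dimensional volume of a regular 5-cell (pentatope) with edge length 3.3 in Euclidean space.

Volume = 3.3^4 · √(5/2^4) / 4! ≈ 2.76229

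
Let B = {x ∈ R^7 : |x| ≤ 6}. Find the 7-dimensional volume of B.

V = 1492992·π^3/35 ≈ 1.32263e+06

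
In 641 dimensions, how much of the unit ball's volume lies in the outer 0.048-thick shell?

1 - (1-0.048)^641 ≈ 1 - 2.024e-14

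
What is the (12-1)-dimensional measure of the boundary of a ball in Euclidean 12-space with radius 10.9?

S = n·V_n(r)/r = 12·V_12(10.9)/10.9 (volume-to-surface relation), giving 4.13466e+12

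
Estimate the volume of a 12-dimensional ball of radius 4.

Volume = π^{12/2}·(4)^12/Γ(7) = 1048576·π^6/45 ≈ 2.2402e+07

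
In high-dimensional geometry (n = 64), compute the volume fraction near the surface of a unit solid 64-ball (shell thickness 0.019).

1 - (1-0.019)^64 ≈ 0.707035 ≈ 70.70%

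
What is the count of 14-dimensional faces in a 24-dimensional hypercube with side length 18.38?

Number of 14-faces = C(24,14) · 2^(24-14) = 1961256 · 1024 = 2008326144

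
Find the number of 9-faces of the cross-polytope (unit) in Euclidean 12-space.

An n-cross-polytope has 2^(k+1)·C(n,k+1) k-faces. Here 2^10·C(12,10) = 1024·66 = 67584.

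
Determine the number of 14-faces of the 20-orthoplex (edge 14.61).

Each 14-face is the convex hull of 15 vertices, one chosen as ±e_i from each of 15 distinct axes: 2^15·C(20,15) = 508035072.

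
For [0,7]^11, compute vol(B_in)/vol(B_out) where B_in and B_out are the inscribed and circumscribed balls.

V_in/V_out = n^(-n/2) = 11^(-11/2) ≈ 1.87215e-06.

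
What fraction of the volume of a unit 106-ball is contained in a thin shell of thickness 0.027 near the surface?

V(inner)/V(outer) = ((1-0.027)/1)^106 ≈ 0.05495, so the shell fraction is 0.945051.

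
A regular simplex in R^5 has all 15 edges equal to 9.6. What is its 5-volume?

For a regular n-simplex with edge a, V = (a^n / n!)·√((n+1)/2^n). With a=9.6, n=5: V ≈ 294.222.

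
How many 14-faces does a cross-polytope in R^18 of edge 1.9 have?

Number of 14-faces = 2^(14+1) · C(18,14+1) = 32768 · 816 = 26738688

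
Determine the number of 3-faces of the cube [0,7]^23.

Choose 3 of 23 axes to span the face (C(23,3) = 1771 ways), then fix each of the remaining 20 coordinates at one of its two extreme values (2^20 = 1048576 ways): 1771·1048576 = 1857028096.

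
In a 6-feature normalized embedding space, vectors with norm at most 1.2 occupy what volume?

The n-ball volume is π^(n/2)·r^n/Γ(n/2+1). With n=6, r=1.2: V ≈ 15.4307.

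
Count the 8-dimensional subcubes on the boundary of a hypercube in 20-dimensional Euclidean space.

Choose 8 of 20 axes to span the face (C(20,8) = 125970 ways), then fix each of the remaining 12 coordinates at one of its two extreme values (2^12 = 4096 ways): 125970·4096 = 515973120.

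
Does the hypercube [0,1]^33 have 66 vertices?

False. The 33-cube has 2^33 = 8589934592 vertices.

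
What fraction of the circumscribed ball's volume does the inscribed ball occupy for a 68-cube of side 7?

V_in / V_out = (r_in/r_out)^68 = (1/√68)^68 = 68^(-68/2) ≈ 4.95105e-63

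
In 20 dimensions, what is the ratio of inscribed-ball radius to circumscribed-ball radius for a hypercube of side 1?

r_in = 1/2 (half the side); r_out = 1√20/2 (half the diagonal). Ratio = 1/√20 ≈ 0.223607.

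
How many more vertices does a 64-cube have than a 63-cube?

The 64-cube has 2^64 = 18446744073709551616 vertices. The 63-cube has 2^63 = 9223372036854775808 vertices. Difference: 18446744073709551616 - 9223372036854775808 = 9223372036854775808.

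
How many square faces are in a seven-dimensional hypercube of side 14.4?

Number of 2-faces = C(7,2) · 2^(7-2) = 21 · 32 = 672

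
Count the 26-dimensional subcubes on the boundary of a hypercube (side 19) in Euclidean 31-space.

Number of 26-faces = C(31,26) · 2^(31-26) = 169911 · 32 = 5437152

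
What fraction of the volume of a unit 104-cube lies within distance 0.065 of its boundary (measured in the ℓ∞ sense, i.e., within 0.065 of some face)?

Shell fraction = 1 - (1-0.13)^104 ≈ 0.9999994871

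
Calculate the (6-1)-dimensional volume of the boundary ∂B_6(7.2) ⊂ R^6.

|∂B_6(7.2)| ≈ 599946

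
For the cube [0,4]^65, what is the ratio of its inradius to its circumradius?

r_in = 4/2 (half the side); r_out = 4√65/2 (half the diagonal). Ratio = 1/√65 ≈ 0.124035.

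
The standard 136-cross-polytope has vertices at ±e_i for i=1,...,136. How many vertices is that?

The vertices are ±e_1, ..., ±e_136, so there are 2·136 = 272.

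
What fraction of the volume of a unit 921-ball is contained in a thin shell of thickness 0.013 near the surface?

1 - (1-0.013)^921 ≈ 0.999994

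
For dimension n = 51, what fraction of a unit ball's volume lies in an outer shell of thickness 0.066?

1 - (1-0.066)^51 ≈ 0.969261 ≈ 96.93%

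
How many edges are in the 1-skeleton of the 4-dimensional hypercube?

Number of 1-faces = C(4,1)·2^(4-1) = 4·8 = 32.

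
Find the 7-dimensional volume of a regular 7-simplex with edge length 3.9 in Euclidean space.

For a regular n-simplex with edge a, V = (a^n / n!)·√((n+1)/2^n). With a=3.9, n=7: V ≈ 0.680709.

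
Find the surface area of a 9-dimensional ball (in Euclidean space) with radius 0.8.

|∂B_9(0.8)| ≈ 4.98058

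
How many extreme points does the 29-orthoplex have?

Number of vertices = 2n = 58.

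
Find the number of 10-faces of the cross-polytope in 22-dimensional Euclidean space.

An n-cross-polytope has 2^(k+1)·C(n,k+1) k-faces. Here 2^11·C(22,11) = 2048·705432 = 1444724736.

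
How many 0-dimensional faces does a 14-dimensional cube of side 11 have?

f_0(14-cube) = (14 choose 0) · 2^14 = 16384.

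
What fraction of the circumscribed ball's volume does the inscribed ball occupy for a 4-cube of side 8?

The radii are 8/2 and 8√4/2, so the volume ratio is (1/√4)^4 = 4^{-4/2} ≈ 0.0625.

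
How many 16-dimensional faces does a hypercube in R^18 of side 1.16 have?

An n-cube has C(n,k)·2^(n-k) k-faces. Here C(18,16)·2^2 = 153·4 = 612.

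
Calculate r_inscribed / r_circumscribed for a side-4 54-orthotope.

Ratio = (s/2)/(s√54/2) = 54^(-1/2) ≈ 0.136083.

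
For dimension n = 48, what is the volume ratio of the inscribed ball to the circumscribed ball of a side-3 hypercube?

Volume scales as r^n, and r_in/r_out = 1/√48, giving (1/√48)^48 ≈ 4.469e-41.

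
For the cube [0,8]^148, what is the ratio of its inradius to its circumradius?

r_in / r_out = (8/2) / (8√148/2) = 1/√148 ≈ 0.0821995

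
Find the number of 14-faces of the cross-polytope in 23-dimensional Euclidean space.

An n-cross-polytope has 2^(k+1)·C(n,k+1) k-faces. Here 2^15·C(23,15) = 32768·490314 = 16066609152.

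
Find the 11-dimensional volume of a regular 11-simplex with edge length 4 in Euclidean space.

V = (4^11 / 11!) · √((11+1) / 2^11) ≈ 0.00804322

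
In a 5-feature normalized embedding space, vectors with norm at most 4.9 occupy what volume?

The n-ball volume is π^(n/2)·r^n/Γ(n/2+1). With n=5, r=4.9: V ≈ 14868.9.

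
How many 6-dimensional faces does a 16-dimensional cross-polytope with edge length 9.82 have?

Each 6-face is the convex hull of 7 vertices, one chosen as ±e_i from each of 7 distinct axes: 2^7·C(16,7) = 1464320.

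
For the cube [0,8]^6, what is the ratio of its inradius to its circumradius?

r_in / r_out = (8/2) / (8√6/2) = 1/√6 ≈ 0.408248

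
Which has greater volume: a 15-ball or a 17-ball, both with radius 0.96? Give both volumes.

V_15(0.96) ≈ 0.206775. V_17(0.96) ≈ 0.0704323. The 15-ball is larger.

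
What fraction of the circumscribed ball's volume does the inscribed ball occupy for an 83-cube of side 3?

V_in / V_out = (r_in/r_out)^83 = (1/√83)^83 = 83^(-83/2) ≈ 2.2817e-80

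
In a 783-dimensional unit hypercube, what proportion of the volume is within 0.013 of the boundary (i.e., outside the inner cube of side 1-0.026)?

The inner cube has side 1-2·0.013 = 0.974 and volume (0.974)^783 ≈ 1.101e-09, so the shell holds 0.9999999989 of the volume.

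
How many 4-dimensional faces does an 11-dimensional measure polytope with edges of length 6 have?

Choose 4 of 11 axes to span the face (C(11,4) = 330 ways), then fix each of the remaining 7 coordinates at one of its two extreme values (2^7 = 128 ways): 330·128 = 42240.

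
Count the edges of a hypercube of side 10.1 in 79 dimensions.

An n-cube has n·2^(n-1) edges. With n = 79: 79·302231454903657293676544 = 23876284937388926200446976.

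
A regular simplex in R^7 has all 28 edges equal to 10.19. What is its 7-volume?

V = (10.19^7 / 7!) · √((7+1) / 2^7) ≈ 565.886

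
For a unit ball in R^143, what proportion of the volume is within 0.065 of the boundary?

1 - (1-0.065)^143 ≈ 0.999933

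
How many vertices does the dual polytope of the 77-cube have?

An n-cross-polytope has 2n vertices; here n = 77, giving 154.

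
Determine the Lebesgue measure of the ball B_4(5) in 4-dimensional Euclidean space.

V = 625·π^2/2 ≈ 3084.25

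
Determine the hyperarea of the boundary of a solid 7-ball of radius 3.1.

|∂B_7(3.1)| ≈ 29352.7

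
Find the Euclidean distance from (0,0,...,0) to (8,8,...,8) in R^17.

d = √(8² + 8² + ... + 8²) [17 terms] = √(17·8²) = 8√17 ≈ 32.9848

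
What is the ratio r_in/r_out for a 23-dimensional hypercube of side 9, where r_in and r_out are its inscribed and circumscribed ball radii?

Ratio = (s/2)/(s√23/2) = 23^(-1/2) ≈ 0.208514.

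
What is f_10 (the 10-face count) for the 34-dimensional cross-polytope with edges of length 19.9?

Each 10-face is the convex hull of 11 vertices, one chosen as ±e_i from each of 11 distinct axes: 2^11·C(34,11) = 585928212480.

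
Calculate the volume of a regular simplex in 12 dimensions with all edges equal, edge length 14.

V_12 = √(13) · 14^12 / (12! · 2^(12/2)) ≈ 6667.93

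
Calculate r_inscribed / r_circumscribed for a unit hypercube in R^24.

Ratio = (s/2)/(s√24/2) = 24^(-1/2) ≈ 0.204124.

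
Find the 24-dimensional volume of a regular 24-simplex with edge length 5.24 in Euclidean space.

V = (5.24^24 / 24!) · √((24+1) / 2^24) ≈ 3.61289e-10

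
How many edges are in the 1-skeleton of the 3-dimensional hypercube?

Each of the 2^3 = 8 vertices has degree 3; total edges = 3·2^3/2 = 12.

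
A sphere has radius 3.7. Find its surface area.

S_3(3.7) = 2·π^(3/2)·(3.7)^2 / Γ(3/2) = 4πr² = 4π·(3.7)² ≈ 172.034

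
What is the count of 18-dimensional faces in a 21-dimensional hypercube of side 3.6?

An n-cube has C(n,k)·2^(n-k) k-faces. Here C(21,18)·2^3 = 1330·8 = 10640.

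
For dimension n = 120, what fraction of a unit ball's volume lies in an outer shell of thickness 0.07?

1 - (1-0.07)^120 ≈ 0.999835 ≈ 99.9835%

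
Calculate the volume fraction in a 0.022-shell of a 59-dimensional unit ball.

V(inner)/V(outer) = ((1-0.022)/1)^59 ≈ 0.2691, so the shell fraction is 0.730851.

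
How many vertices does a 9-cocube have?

An n-cross-polytope has 2^(k+1)·C(n,k+1) k-faces. Here 2^1·C(9,1) = 2·9 = 18.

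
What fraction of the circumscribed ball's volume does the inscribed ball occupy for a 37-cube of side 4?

V_in/V_out = n^(-n/2) = 37^(-37/2) ≈ 9.73348e-30.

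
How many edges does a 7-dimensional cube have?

Each of the 2^7 = 128 vertices has degree 7; total edges = 7·2^7/2 = 448.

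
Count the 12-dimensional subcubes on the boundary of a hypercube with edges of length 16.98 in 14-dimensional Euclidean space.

An n-cube has C(n,k)·2^(n-k) k-faces. Here C(14,12)·2^2 = 91·4 = 364.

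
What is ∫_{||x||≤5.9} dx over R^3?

The n-ball volume is π^(n/2)·r^n/Γ(n/2+1). With n=3, r=5.9: V ≈ 860.29.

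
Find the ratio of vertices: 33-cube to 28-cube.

The 33-cube has 2^33 = 8589934592 vertices. The 28-cube has 2^28 = 268435456 vertices. Ratio: 8589934592/268435456 = 32.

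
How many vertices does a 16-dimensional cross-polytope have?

The vertices are ±e_1, ..., ±e_16, so there are 2·16 = 32.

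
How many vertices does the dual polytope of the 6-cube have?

The vertices are ±e_1, ..., ±e_6, so there are 2·6 = 12.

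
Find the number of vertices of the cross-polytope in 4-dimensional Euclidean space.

f_0(4-orthoplex) = 2^1 · (4 choose 1) = 8.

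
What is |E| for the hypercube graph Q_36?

An n-cube has n·2^(n-1) edges. With n = 36: 36·34359738368 = 1236950581248.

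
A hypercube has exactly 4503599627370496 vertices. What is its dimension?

n = log_2(4503599627370496) = 52.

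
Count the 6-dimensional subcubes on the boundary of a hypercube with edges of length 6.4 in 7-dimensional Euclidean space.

Number of 6-faces = C(7,6) · 2^(7-6) = 7 · 2 = 14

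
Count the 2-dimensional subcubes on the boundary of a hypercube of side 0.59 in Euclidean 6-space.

f_2(6-cube) = (6 choose 2) · 2^4 = 240.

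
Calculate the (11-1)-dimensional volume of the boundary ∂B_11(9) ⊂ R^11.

The surface area of an n-ball is 2π^(n/2) r^(n-1) / Γ(n/2). For n=11, r=9: 8264970432·π^5/35 ≈ 7.22641e+10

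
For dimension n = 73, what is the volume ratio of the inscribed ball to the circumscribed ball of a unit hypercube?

V_in / V_out = (r_in/r_out)^73 = (1/√73)^73 = 73^(-73/2) ≈ 9.74351e-69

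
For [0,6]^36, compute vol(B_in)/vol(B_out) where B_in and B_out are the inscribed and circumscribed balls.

V_in/V_out = n^(-n/2) = 36^(-36/2) ≈ 9.69516e-29.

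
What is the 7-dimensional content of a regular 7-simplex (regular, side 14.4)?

For a regular n-simplex with edge a, V = (a^n / n!)·√((n+1)/2^n). With a=14.4, n=7: V ≈ 6368.64.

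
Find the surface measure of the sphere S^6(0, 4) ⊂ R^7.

S_7(4) = 2·π^(7/2)·(4)^6 / Γ(7/2) = 65536·π^3/15 ≈ 135468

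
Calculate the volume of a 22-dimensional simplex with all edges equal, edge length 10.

V_22 = √(23) · 10^22 / (22! · 2^(22/2)) ≈ 0.0208337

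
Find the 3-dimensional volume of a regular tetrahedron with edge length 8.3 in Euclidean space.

Volume = (√2/12) · 8.3³ = 67.3857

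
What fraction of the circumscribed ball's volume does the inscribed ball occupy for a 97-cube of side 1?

V_in / V_out = (r_in/r_out)^97 = (1/√97)^97 = 97^(-97/2) ≈ 4.38098e-97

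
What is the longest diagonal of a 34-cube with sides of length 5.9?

d = √(5.9² + 5.9² + ... + 5.9²) [34 terms] = √(34·5.9²) = 5.9√34 ≈ 34.4026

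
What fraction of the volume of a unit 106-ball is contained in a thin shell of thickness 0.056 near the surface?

1 - (1-0.056)^106 ≈ 0.997777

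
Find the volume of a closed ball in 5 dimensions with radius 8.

V = 262144·π^2/15 ≈ 172484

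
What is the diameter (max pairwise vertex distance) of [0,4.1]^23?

The space diagonal of an n-cube of side s is s√n. Here 4.1·√23 ≈ 19.6629.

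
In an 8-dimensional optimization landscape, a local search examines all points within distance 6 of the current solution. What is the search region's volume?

Volume = π^{8/2}·(6)^8/Γ(5) = 69984·π^4 ≈ 6.81708e+06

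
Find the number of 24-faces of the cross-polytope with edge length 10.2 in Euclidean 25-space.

Each 24-face is the convex hull of 25 vertices, one chosen as ±e_i from each of 25 distinct axes: 2^25·C(25,25) = 33554432.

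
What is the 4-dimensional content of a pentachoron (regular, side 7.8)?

V = (7.8^4 / 4!) · √((4+1) / 2^4) ≈ 86.2169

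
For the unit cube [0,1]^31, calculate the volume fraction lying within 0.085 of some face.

Shell fraction = 1 - (1-0.17)^31 ≈ 0.9969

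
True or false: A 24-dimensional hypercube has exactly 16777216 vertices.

True. The 24-cube has 2^24 = 16777216 vertices.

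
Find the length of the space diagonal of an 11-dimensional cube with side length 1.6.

||(1.6,1.6,...,1.6)|| = √(11)·1.6 ≈ 5.3066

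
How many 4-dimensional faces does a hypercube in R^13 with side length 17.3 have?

An n-cube has C(n,k)·2^(n-k) k-faces. Here C(13,4)·2^9 = 715·512 = 366080.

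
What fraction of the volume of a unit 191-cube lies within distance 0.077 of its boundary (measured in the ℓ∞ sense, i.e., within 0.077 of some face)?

1 - (1 - 2·0.077)^191 = 1 - 0.846^191 ≈ 1 - 1.342e-14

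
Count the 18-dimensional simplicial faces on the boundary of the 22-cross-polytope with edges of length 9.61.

Number of 18-faces = 2^(18+1) · C(22,18+1) = 524288 · 1540 = 807403520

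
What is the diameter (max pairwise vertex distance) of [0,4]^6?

d = √(4² + 4² + ... + 4²) [6 terms] = √(6·4²) = 4√6 ≈ 9.79796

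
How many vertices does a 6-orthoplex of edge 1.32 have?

Each 0-face is the convex hull of 1 vertex, one chosen as ±e_i from each of 1 distinct axis: 2^1·C(6,1) = 12.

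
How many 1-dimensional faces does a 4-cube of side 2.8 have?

An n-cube has C(n,k)·2^(n-k) k-faces. Here C(4,1)·2^3 = 4·8 = 32.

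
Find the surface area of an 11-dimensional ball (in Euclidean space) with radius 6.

The surface area of an n-ball is 2π^(n/2) r^(n-1) / Γ(n/2). For n=11, r=6: 143327232·π^5/35 ≈ 1.25317e+09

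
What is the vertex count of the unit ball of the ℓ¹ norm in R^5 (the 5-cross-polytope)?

Number of vertices = 2n = 10.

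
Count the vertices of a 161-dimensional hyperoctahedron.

Number of vertices = 2n = 322.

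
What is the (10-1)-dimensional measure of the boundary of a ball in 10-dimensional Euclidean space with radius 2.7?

The surface area of an n-ball is 2π^(n/2) r^(n-1) / Γ(n/2). For n=10, r=2.7: 194465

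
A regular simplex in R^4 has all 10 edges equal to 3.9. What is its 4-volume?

Volume = 3.9^4 · √(5/2^4) / 4! ≈ 5.38855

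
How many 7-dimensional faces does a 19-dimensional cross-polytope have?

An n-cross-polytope has 2^(k+1)·C(n,k+1) k-faces. Here 2^8·C(19,8) = 256·75582 = 19348992.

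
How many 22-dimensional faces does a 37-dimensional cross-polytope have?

An n-cross-polytope has 2^(k+1)·C(n,k+1) k-faces. Here 2^23·C(37,23) = 8388608·6107086800 = 51229957187174400.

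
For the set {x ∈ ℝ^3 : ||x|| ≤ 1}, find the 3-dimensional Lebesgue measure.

V_3(1) = π^(3/2) · (1)^3 / Γ(3/2 + 1) = 4·π/3 ≈ 4.18879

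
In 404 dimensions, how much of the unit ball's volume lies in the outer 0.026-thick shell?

V(inner)/V(outer) = ((1-0.026)/1)^404 ≈ 2.387e-05, so the shell fraction is 0.999976.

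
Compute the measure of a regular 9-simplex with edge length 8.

V = (8^9 / 9!) · √((9+1) / 2^9) ≈ 51.6906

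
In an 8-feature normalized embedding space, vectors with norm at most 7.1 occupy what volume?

The n-ball volume is π^(n/2)·r^n/Γ(n/2+1). With n=8, r=7.1: V ≈ 2.62093e+07.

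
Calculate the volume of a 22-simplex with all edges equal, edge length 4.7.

V_22 = √(23) · 4.7^22 / (22! · 2^(22/2)) ≈ 1.27327e-09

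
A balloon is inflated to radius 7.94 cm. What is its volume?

V_3(7.94) = π^(3/2) · (7.94)^3 / Γ(3/2 + 1) ≈ 2096.77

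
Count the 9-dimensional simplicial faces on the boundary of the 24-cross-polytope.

An n-cross-polytope has 2^(k+1)·C(n,k+1) k-faces. Here 2^10·C(24,10) = 1024·1961256 = 2008326144.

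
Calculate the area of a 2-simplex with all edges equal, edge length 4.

Area = (√3/4) · 4² = 6.9282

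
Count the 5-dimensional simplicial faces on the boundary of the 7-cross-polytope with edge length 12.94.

f_5(7-orthoplex) = 2^6 · (7 choose 6) = 448.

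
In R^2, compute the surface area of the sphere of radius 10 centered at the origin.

S_2(10) = 2·π^(2/2)·(10)^1 / Γ(2/2) = 2πr = 2π·10 ≈ 62.8319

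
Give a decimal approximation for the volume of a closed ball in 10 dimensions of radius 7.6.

Volume = π^{10/2}·(7.6)^10/Γ(6) ≈ 1.63947e+09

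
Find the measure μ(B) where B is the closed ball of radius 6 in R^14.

Volume = π^{14/2}·(6)^14/Γ(8) = 544195584·π^7/35 ≈ 4.69609e+10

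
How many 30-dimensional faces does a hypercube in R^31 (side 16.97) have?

Number of 30-faces = C(31,30) · 2^(31-30) = 31 · 2 = 62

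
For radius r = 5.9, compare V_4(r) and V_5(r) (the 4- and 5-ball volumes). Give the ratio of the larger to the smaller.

V_4(5.9) ≈ 5979.68, V_5(5.9) ≈ 37632.1. The 5-ball is larger by a factor of 6.293.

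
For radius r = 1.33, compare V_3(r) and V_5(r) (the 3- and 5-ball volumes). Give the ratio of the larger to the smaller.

V_3(1.33) ≈ 9.8547, V_5(1.33) ≈ 21.9057. The 5-ball is larger by a factor of 2.223.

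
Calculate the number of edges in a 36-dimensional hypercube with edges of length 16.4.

An n-cube has n·2^(n-1) edges. With n = 36: 36·34359738368 = 1236950581248.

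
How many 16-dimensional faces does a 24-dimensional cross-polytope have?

Number of 16-faces = 2^(16+1) · C(24,16+1) = 131072 · 346104 = 45364543488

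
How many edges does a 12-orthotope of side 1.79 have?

Number of 1-faces = C(12,1)·2^(12-1) = 12·2048 = 24576.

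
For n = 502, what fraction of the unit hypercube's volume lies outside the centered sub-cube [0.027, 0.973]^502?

1 - (1 - 2·0.027)^502 = 1 - 0.946^502 ≈ 1 - 7.895e-13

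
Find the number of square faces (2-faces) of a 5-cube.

An n-cube has C(n,k)·2^(n-k) k-faces. Here C(5,2)·2^3 = 10·8 = 80.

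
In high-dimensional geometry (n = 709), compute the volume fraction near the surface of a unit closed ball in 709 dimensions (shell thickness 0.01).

1 - (1-0.01)^709 ≈ 0.999196 ≈ 99.92%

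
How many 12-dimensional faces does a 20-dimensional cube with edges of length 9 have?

An n-cube has C(n,k)·2^(n-k) k-faces. Here C(20,12)·2^8 = 125970·256 = 32248320.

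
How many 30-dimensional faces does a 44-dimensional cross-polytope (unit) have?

f_30(44-orthoplex) = 2^31 · (44 choose 31) = 111487744090031783936.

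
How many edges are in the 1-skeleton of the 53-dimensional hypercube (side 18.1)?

An n-cube has n·2^(n-1) edges. With n = 53: 53·4503599627370496 = 238690780250636288.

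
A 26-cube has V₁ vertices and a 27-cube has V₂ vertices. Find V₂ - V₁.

V₁ = 2^26 = 67108864. V₂ = 2^27 = 134217728. V₂ - V₁ = 67108864.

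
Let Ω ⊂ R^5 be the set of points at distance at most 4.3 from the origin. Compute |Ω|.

V_5(4.3) = π^(5/2) · (4.3)^5 / Γ(5/2 + 1) ≈ 7738.21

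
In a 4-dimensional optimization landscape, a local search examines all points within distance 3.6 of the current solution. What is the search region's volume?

Volume = π^{4/2}·(3.6)^4/Γ(3) ≈ 828.857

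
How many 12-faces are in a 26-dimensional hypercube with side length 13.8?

An n-cube has C(n,k)·2^(n-k) k-faces. Here C(26,12)·2^14 = 9657700·16384 = 158231756800.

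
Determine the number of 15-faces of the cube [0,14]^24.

An n-cube has C(n,k)·2^(n-k) k-faces. Here C(24,15)·2^9 = 1307504·512 = 669442048.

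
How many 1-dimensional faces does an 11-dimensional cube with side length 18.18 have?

An n-cube has C(n,k)·2^(n-k) k-faces. Here C(11,1)·2^10 = 11·1024 = 11264.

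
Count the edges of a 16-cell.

Each 1-face is the convex hull of 2 vertices, one chosen as ±e_i from each of 2 distinct axes: 2^2·C(4,2) = 24.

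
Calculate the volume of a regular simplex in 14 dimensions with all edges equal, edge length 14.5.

V_14 = √(15) · 14.5^14 / (14! · 2^(14/2)) ≈ 6303.46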